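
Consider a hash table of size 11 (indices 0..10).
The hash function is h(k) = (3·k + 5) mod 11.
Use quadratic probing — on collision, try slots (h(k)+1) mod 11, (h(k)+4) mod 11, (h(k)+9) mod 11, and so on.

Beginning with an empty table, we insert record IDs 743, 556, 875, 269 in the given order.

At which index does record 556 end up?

2

743: h=1 → slot 1
556: h=1, probe 1,2 → slot 2
875: h=1, probe 1,2,5 → slot 5
269: h=9 → slot 9
Table: [_, 743, 556, _, _, 875, _, _, _, 269, _]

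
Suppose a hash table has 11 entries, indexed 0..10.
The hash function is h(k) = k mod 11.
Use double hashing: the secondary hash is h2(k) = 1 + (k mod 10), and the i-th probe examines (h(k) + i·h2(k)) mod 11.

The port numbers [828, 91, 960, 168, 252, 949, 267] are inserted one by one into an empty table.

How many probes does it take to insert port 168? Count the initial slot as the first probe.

Insert 828: h=3, slot 3 empty => index 3.
Insert 91: h=3, h2=2, slot 3 occupied => index 5.
Insert 960: h=3, h2=1, slot 3 occupied => index 4.
Insert 168: h=3, h2=9, slot 3 occupied => index 1.
Insert 252: h=10, slot 10 empty => index 10.
Insert 949: h=3, h2=10, slot 3 occupied => index 2.
Insert 267: h=3, h2=8, slot 3 occupied => index 0.
Table: [267, 168, 949, 828, 960, 91, _, _, _, _, 252]

2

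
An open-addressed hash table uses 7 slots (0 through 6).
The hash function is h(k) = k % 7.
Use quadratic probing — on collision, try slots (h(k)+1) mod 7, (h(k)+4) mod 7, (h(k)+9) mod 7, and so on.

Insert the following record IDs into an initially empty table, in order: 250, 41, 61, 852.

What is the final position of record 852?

250 hashes to 5; slot 5 is free -> place at 5.
41 hashes to 6; slot 6 is free -> place at 6.
61 hashes to 5; 5,6 taken -> place at 2.
852 hashes to 5; 5,6,2 taken -> place at 0.
Table: [852, _, 61, _, _, 250, 41]

0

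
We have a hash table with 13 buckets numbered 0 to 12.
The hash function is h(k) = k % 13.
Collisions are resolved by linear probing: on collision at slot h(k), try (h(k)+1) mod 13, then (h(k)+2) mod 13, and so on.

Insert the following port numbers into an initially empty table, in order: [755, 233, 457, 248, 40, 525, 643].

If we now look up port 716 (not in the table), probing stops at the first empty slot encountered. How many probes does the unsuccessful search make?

755 hashes to 1; slot 1 is free -> place at 1.
233 hashes to 12; slot 12 is free -> place at 12.
457 hashes to 2; slot 2 is free -> place at 2.
248 hashes to 1; 1,2 taken -> place at 3.
40 hashes to 1; 1,2,3 taken -> place at 4.
525 hashes to 5; slot 5 is free -> place at 5.
643 hashes to 6; slot 6 is free -> place at 6.
Table: [., 755, 457, 248, 40, 525, 643, ., ., ., ., ., 233]
Lookup 716: h=1, probe 1,2,3,4,5,6,7 → slot 7 empty, not found.

7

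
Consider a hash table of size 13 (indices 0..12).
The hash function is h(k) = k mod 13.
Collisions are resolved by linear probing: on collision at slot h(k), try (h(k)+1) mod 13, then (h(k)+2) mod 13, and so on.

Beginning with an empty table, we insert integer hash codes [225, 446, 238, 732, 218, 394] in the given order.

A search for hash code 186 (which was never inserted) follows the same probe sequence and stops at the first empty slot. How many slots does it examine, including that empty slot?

Insert 225: h=4, slot 4 empty => index 4.
Insert 446: h=4, slot 4 occupied => index 5.
Insert 238: h=4, slots 4,5 occupied => index 6.
Insert 732: h=4, slots 4,5,6 occupied => index 7.
Insert 218: h=10, slot 10 empty => index 10.
Insert 394: h=4, slots 4,5,6,7 occupied => index 8.
Table: [∅, ∅, ∅, ∅, 225, 446, 238, 732, 394, ∅, 218, ∅, ∅]
Lookup 186: h=4, probe 4,5,6,7,8,9 → slot 9 empty, not found.

6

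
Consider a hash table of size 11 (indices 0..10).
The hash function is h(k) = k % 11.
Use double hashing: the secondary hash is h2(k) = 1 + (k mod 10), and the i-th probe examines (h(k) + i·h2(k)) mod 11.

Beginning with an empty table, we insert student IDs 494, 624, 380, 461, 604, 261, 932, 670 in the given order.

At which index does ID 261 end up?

3

494: h=10 => slot 10
624: h=8 => slot 8
380: h=6 => slot 6
461: h=10, h2=2, probe 10,1 => slot 1
604: h=10, h2=5, probe 10,4 => slot 4
261: h=8, h2=2, probe 8,10,1,3 => slot 3
932: h=8, h2=3, probe 8,0 => slot 0
670: h=10, h2=1, probe 10,0,1,2 => slot 2
Table: [932, 461, 670, 261, 604, ., 380, ., 624, ., 494]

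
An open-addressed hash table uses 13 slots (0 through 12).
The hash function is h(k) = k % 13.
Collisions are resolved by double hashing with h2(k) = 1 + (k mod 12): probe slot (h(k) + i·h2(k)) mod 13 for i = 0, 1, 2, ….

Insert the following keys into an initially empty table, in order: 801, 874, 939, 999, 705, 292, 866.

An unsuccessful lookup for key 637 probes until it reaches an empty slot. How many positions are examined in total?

801: h=8 => slot 8
874: h=3 => slot 3
939: h=3, h2=4, probe 3,7 => slot 7
999: h=11 => slot 11
705: h=3, h2=10, probe 3,0 => slot 0
292: h=6 => slot 6
866: h=8, h2=3, probe 8,11,1 => slot 1
Table: [705, 866, —, 874, —, —, 292, 939, 801, —, —, 999, —]
Lookup 637: h=0, h2=2, probe 0,2 → slot 2 empty, not found.

2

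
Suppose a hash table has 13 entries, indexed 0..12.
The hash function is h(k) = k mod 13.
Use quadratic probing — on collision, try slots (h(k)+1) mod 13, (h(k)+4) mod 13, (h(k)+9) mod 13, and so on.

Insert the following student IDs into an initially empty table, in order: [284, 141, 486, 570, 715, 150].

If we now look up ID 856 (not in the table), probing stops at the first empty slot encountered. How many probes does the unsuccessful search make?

5

284 hashes to 11; slot 11 is free → place at 11.
141 hashes to 11; 11 taken → place at 12.
486 hashes to 5; slot 5 is free → place at 5.
570 hashes to 11; 11,12 taken → place at 2.
715 hashes to 0; slot 0 is free → place at 0.
150 hashes to 7; slot 7 is free → place at 7.
Table: [715, ., 570, ., ., 486, ., 150, ., ., ., 284, 141]
Lookup 856: h=11, probe 11,12,2,7,1 → slot 1 empty, not found.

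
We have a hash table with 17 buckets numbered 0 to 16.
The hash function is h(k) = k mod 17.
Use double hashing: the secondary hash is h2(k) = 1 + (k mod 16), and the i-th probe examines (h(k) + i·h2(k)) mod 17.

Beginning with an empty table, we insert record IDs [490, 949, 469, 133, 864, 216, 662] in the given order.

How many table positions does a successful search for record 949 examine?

2

490 hashes to 14; slot 14 is free → place at 14.
949 hashes to 14, h2=6; 14 taken → place at 3.
469 hashes to 10; slot 10 is free → place at 10.
133 hashes to 14, h2=6; 14,3 taken → place at 9.
864 hashes to 14, h2=1; 14 taken → place at 15.
216 hashes to 12; slot 12 is free → place at 12.
662 hashes to 16; slot 16 is free → place at 16.
Table: [., ., ., 949, ., ., ., ., ., 133, 469, ., 216, ., 490, 864, 662]
Lookup 949: h=14, h2=6, probe 14,3 → found at 3.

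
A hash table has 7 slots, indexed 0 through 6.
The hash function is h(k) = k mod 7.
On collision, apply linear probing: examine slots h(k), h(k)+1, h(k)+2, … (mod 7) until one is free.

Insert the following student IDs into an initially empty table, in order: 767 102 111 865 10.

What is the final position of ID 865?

767: h=4 → slot 4
102: h=4, probe 4,5 → slot 5
111: h=6 → slot 6
865: h=4, probe 4,5,6,0 → slot 0
10: h=3 → slot 3
Table: [865, —, —, 10, 767, 102, 111]

0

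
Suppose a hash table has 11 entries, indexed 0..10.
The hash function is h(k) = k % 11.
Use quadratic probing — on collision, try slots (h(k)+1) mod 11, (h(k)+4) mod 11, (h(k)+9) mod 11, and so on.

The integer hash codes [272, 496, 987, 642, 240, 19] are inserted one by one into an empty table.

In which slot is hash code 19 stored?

6

Insert 272: h=8, slot 8 empty -> index 8.
Insert 496: h=1, slot 1 empty -> index 1.
Insert 987: h=8, slot 8 occupied -> index 9.
Insert 642: h=4, slot 4 empty -> index 4.
Insert 240: h=9, slot 9 occupied -> index 10.
Insert 19: h=8, slots 8,9,1 occupied -> index 6.
Table: [., 496, ., ., 642, ., 19, ., 272, 987, 240]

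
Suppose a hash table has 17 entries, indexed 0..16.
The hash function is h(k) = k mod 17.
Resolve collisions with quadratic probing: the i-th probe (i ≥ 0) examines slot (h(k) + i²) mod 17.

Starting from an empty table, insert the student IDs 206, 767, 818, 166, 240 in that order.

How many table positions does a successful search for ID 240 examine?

Insert 206: h=2, slot 2 empty → index 2.
Insert 767: h=2, slot 2 occupied → index 3.
Insert 818: h=2, slots 2,3 occupied → index 6.
Insert 166: h=13, slot 13 empty → index 13.
Insert 240: h=2, slots 2,3,6 occupied → index 11.
Table: [_, _, 206, 767, _, _, 818, _, _, _, _, 240, _, 166, _, _, _]
Lookup 240: h=2, probe 2,3,6,11 → found at 11.

4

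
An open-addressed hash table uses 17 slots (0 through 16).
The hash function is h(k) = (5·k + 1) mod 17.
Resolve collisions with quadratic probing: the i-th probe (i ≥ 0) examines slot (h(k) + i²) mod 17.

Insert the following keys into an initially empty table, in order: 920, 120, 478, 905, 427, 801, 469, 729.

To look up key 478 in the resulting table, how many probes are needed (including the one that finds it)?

2

920 hashes to 11; slot 11 is free → place at 11.
120 hashes to 6; slot 6 is free → place at 6.
478 hashes to 11; 11 taken → place at 12.
905 hashes to 4; slot 4 is free → place at 4.
427 hashes to 11; 11,12 taken → place at 15.
801 hashes to 11; 11,12,15 taken → place at 3.
469 hashes to 0; slot 0 is free → place at 0.
729 hashes to 8; slot 8 is free → place at 8.
Table: [469, _, _, 801, 905, _, 120, _, 729, _, _, 920, 478, _, _, 427, _]
Lookup 478: h=11, probe 11,12 → found at 12.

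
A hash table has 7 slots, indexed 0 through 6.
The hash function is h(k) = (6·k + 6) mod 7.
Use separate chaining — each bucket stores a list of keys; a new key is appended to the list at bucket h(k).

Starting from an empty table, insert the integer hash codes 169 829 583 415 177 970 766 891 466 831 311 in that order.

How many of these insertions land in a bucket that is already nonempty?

6

Insert 169: h=5, bucket 5 empty → new chain.
Insert 829: h=3, bucket 3 empty → new chain.
Insert 583: h=4, bucket 4 empty → new chain.
Insert 415: h=4, bucket 4 nonempty → append to chain.
Insert 177: h=4, bucket 4 nonempty → append to chain.
Insert 970: h=2, bucket 2 empty → new chain.
Insert 766: h=3, bucket 3 nonempty → append to chain.
Insert 891: h=4, bucket 4 nonempty → append to chain.
Insert 466: h=2, bucket 2 nonempty → append to chain.
Insert 831: h=1, bucket 1 empty → new chain.
Insert 311: h=3, bucket 3 nonempty → append to chain.
Final buckets:
0: -
1: 831
2: 970 -> 466
3: 829 -> 766 -> 311
4: 583 -> 415 -> 177 -> 891
5: 169
6: -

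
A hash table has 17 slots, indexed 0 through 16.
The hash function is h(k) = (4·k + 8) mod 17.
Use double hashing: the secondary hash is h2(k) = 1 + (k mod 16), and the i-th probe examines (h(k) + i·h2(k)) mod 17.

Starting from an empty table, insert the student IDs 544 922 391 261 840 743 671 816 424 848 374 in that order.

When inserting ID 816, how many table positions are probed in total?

2

544: h=8 -> slot 8
922: h=7 -> slot 7
391: h=8, h2=8, probe 8,16 -> slot 16
261: h=15 -> slot 15
840: h=2 -> slot 2
743: h=5 -> slot 5
671: h=6 -> slot 6
816: h=8, h2=1, probe 8,9 -> slot 9
424: h=4 -> slot 4
848: h=0 -> slot 0
374: h=8, h2=7, probe 8,15,5,12 -> slot 12
Table: [848, _, 840, _, 424, 743, 671, 922, 544, 816, _, _, 374, _, _, 261, 391]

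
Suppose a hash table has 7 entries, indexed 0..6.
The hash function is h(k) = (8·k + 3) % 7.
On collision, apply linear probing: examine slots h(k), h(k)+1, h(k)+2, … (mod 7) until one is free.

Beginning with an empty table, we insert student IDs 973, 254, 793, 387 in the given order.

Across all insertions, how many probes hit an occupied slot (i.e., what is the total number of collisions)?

3

973 hashes to 3; slot 3 is free -> place at 3.
254 hashes to 5; slot 5 is free -> place at 5.
793 hashes to 5; 5 taken -> place at 6.
387 hashes to 5; 5,6 taken -> place at 0.
Table: [387, _, _, 973, _, 254, 793]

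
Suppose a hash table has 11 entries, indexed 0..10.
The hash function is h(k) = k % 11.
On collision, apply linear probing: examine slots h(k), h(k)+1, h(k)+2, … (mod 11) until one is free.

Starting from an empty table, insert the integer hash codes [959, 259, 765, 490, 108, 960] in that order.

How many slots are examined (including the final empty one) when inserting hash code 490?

3

959: h=2 => slot 2
259: h=6 => slot 6
765: h=6, probe 6,7 => slot 7
490: h=6, probe 6,7,8 => slot 8
108: h=9 => slot 9
960: h=3 => slot 3
Table: [-, -, 959, 960, -, -, 259, 765, 490, 108, -]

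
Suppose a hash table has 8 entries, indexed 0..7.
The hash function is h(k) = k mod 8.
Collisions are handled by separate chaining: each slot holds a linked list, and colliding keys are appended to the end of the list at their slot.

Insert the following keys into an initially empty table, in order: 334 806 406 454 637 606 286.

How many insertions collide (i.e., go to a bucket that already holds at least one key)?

Insert 334: h=6, bucket 6 empty → new chain.
Insert 806: h=6, bucket 6 nonempty → append to chain.
Insert 406: h=6, bucket 6 nonempty → append to chain.
Insert 454: h=6, bucket 6 nonempty → append to chain.
Insert 637: h=5, bucket 5 empty → new chain.
Insert 606: h=6, bucket 6 nonempty → append to chain.
Insert 286: h=6, bucket 6 nonempty → append to chain.
Final buckets:
0: ∅
1: ∅
2: ∅
3: ∅
4: ∅
5: 637
6: 334 -> 806 -> 406 -> 454 -> 606 -> 286
7: ∅

5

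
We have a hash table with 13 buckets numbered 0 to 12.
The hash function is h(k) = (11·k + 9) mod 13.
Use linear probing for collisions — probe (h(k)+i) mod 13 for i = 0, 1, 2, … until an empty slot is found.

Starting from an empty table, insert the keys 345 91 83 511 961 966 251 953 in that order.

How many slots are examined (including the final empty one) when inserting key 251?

3

345 hashes to 8; slot 8 is free -> place at 8.
91 hashes to 9; slot 9 is free -> place at 9.
83 hashes to 12; slot 12 is free -> place at 12.
511 hashes to 1; slot 1 is free -> place at 1.
961 hashes to 11; slot 11 is free -> place at 11.
966 hashes to 1; 1 taken -> place at 2.
251 hashes to 1; 1,2 taken -> place at 3.
953 hashes to 1; 1,2,3 taken -> place at 4.
Table: [—, 511, 966, 251, 953, —, —, —, 345, 91, —, 961, 83]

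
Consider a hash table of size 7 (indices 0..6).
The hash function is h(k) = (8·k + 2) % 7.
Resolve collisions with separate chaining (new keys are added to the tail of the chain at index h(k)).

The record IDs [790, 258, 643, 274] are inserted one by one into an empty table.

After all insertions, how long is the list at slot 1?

Insert 790: h=1, bucket 1 empty -> new chain.
Insert 258: h=1, bucket 1 nonempty -> append to chain.
Insert 643: h=1, bucket 1 nonempty -> append to chain.
Insert 274: h=3, bucket 3 empty -> new chain.
Final buckets:
0: ∅
1: 790 -> 258 -> 643
2: ∅
3: 274
4: ∅
5: ∅
6: ∅

3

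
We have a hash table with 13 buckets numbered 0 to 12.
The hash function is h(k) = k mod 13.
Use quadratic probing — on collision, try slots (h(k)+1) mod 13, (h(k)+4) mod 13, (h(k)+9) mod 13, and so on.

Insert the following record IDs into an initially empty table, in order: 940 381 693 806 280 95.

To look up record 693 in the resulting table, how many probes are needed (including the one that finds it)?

3

940 hashes to 4; slot 4 is free => place at 4.
381 hashes to 4; 4 taken => place at 5.
693 hashes to 4; 4,5 taken => place at 8.
806 hashes to 0; slot 0 is free => place at 0.
280 hashes to 7; slot 7 is free => place at 7.
95 hashes to 4; 4,5,8,0,7 taken => place at 3.
Table: [806, _, _, 95, 940, 381, _, 280, 693, _, _, _, _]
Lookup 693: h=4, probe 4,5,8 → found at 8.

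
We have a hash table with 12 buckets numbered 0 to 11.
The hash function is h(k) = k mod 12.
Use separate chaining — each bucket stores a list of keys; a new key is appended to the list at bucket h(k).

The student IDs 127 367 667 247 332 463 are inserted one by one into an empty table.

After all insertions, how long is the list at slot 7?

Insert 127: h=7, bucket 7 empty → new chain.
Insert 367: h=7, bucket 7 nonempty → append to chain.
Insert 667: h=7, bucket 7 nonempty → append to chain.
Insert 247: h=7, bucket 7 nonempty → append to chain.
Insert 332: h=8, bucket 8 empty → new chain.
Insert 463: h=7, bucket 7 nonempty → append to chain.
Final buckets:
0: .
1: .
2: .
3: .
4: .
5: .
6: .
7: 127 -> 367 -> 667 -> 247 -> 463
8: 332
9: .
10: .
11: .

5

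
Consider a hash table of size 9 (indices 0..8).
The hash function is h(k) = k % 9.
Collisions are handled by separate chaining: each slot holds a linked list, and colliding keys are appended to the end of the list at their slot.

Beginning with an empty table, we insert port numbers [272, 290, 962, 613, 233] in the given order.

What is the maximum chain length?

2

Insert 272: h=2, bucket 2 empty -> new chain.
Insert 290: h=2, bucket 2 nonempty -> append to chain.
Insert 962: h=8, bucket 8 empty -> new chain.
Insert 613: h=1, bucket 1 empty -> new chain.
Insert 233: h=8, bucket 8 nonempty -> append to chain.
Final buckets:
0: -
1: 613
2: 272 -> 290
3: -
4: -
5: -
6: -
7: -
8: 962 -> 233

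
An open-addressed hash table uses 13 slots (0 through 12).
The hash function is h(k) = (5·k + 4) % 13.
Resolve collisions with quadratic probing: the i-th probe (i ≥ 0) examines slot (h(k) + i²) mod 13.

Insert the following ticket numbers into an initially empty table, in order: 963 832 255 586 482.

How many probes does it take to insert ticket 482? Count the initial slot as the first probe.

963 hashes to 9; slot 9 is free → place at 9.
832 hashes to 4; slot 4 is free → place at 4.
255 hashes to 5; slot 5 is free → place at 5.
586 hashes to 9; 9 taken → place at 10.
482 hashes to 9; 9,10 taken → place at 0.
Table: [482, -, -, -, 832, 255, -, -, -, 963, 586, -, -]

3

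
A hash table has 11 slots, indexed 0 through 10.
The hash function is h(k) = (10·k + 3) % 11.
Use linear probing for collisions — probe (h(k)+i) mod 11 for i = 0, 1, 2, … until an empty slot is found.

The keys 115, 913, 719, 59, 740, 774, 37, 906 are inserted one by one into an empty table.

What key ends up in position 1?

740

Insert 115: h=9, slot 9 empty -> index 9.
Insert 913: h=3, slot 3 empty -> index 3.
Insert 719: h=10, slot 10 empty -> index 10.
Insert 59: h=10, slot 10 occupied -> index 0.
Insert 740: h=0, slot 0 occupied -> index 1.
Insert 774: h=10, slots 10,0,1 occupied -> index 2.
Insert 37: h=10, slots 10,0,1,2,3 occupied -> index 4.
Insert 906: h=10, slots 10,0,1,2,3,4 occupied -> index 5.
Table: [59, 740, 774, 913, 37, 906, —, —, —, 115, 719]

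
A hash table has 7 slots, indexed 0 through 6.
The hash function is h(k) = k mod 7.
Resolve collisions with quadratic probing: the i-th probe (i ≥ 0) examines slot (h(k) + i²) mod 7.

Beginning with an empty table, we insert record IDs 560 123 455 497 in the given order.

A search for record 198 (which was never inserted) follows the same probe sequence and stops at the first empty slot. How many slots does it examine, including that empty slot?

2

560 hashes to 0; slot 0 is free → place at 0.
123 hashes to 4; slot 4 is free → place at 4.
455 hashes to 0; 0 taken → place at 1.
497 hashes to 0; 0,1,4 taken → place at 2.
Table: [560, 455, 497, ., 123, ., .]
Lookup 198: h=2, probe 2,3 → slot 3 empty, not found.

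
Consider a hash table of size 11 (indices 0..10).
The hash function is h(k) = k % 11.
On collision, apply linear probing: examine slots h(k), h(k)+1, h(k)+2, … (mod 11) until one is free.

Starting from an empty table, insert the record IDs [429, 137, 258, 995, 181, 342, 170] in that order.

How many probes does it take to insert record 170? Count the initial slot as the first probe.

429 hashes to 0; slot 0 is free -> place at 0.
137 hashes to 5; slot 5 is free -> place at 5.
258 hashes to 5; 5 taken -> place at 6.
995 hashes to 5; 5,6 taken -> place at 7.
181 hashes to 5; 5,6,7 taken -> place at 8.
342 hashes to 1; slot 1 is free -> place at 1.
170 hashes to 5; 5,6,7,8 taken -> place at 9.
Table: [429, 342, ., ., ., 137, 258, 995, 181, 170, .]

5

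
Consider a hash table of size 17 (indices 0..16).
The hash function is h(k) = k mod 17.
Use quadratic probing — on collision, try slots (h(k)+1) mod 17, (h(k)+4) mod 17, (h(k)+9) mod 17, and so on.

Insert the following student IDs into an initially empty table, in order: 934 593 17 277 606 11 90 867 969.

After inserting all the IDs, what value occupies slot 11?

606

934: h=16 => slot 16
593: h=15 => slot 15
17: h=0 => slot 0
277: h=5 => slot 5
606: h=11 => slot 11
11: h=11, probe 11,12 => slot 12
90: h=5, probe 5,6 => slot 6
867: h=0, probe 0,1 => slot 1
969: h=0, probe 0,1,4 => slot 4
Table: [17, 867, —, —, 969, 277, 90, —, —, —, —, 606, 11, —, —, 593, 934]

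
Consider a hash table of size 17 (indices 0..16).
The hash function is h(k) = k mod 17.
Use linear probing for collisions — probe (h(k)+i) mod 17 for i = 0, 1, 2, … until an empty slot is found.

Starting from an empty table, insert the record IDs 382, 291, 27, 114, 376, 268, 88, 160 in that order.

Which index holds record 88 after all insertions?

4

382 hashes to 8; slot 8 is free → place at 8.
291 hashes to 2; slot 2 is free → place at 2.
27 hashes to 10; slot 10 is free → place at 10.
114 hashes to 12; slot 12 is free → place at 12.
376 hashes to 2; 2 taken → place at 3.
268 hashes to 13; slot 13 is free → place at 13.
88 hashes to 3; 3 taken → place at 4.
160 hashes to 7; slot 7 is free → place at 7.
Table: [∅, ∅, 291, 376, 88, ∅, ∅, 160, 382, ∅, 27, ∅, 114, 268, ∅, ∅, ∅]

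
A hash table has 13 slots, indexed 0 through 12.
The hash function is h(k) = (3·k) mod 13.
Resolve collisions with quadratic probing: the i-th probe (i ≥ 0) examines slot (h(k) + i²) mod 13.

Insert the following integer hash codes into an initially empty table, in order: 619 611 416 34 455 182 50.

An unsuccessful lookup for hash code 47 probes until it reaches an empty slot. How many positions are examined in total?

3

619: h=11 -> slot 11
611: h=0 -> slot 0
416: h=0, probe 0,1 -> slot 1
34: h=11, probe 11,12 -> slot 12
455: h=0, probe 0,1,4 -> slot 4
182: h=0, probe 0,1,4,9 -> slot 9
50: h=7 -> slot 7
Table: [611, 416, —, —, 455, —, —, 50, —, 182, —, 619, 34]
Lookup 47: h=11, probe 11,12,2 → slot 2 empty, not found.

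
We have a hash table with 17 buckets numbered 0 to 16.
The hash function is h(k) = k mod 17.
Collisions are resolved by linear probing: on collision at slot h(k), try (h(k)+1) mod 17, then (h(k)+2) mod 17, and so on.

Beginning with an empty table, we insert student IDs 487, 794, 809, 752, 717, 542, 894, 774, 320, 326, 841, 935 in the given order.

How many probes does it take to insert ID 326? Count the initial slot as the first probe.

3

487 hashes to 11; slot 11 is free => place at 11.
794 hashes to 12; slot 12 is free => place at 12.
809 hashes to 10; slot 10 is free => place at 10.
752 hashes to 4; slot 4 is free => place at 4.
717 hashes to 3; slot 3 is free => place at 3.
542 hashes to 15; slot 15 is free => place at 15.
894 hashes to 10; 10,11,12 taken => place at 13.
774 hashes to 9; slot 9 is free => place at 9.
320 hashes to 14; slot 14 is free => place at 14.
326 hashes to 3; 3,4 taken => place at 5.
841 hashes to 8; slot 8 is free => place at 8.
935 hashes to 0; slot 0 is free => place at 0.
Table: [935, ∅, ∅, 717, 752, 326, ∅, ∅, 841, 774, 809, 487, 794, 894, 320, 542, ∅]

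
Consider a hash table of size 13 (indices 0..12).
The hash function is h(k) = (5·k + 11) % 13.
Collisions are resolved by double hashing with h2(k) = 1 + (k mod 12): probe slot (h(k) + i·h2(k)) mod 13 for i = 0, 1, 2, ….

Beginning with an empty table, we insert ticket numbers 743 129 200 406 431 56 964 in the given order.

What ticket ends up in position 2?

964

743: h=8 → slot 8
129: h=6 → slot 6
200: h=10 → slot 10
406: h=0 → slot 0
431: h=8, h2=12, probe 8,7 → slot 7
56: h=5 → slot 5
964: h=8, h2=5, probe 8,0,5,10,2 → slot 2
Table: [406, —, 964, —, —, 56, 129, 431, 743, —, 200, —, —]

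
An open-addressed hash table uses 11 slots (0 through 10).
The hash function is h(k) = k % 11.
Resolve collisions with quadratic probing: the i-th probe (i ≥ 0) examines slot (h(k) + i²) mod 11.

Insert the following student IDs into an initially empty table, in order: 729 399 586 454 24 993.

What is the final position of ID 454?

729 hashes to 3; slot 3 is free -> place at 3.
399 hashes to 3; 3 taken -> place at 4.
586 hashes to 3; 3,4 taken -> place at 7.
454 hashes to 3; 3,4,7 taken -> place at 1.
24 hashes to 2; slot 2 is free -> place at 2.
993 hashes to 3; 3,4,7,1 taken -> place at 8.
Table: [-, 454, 24, 729, 399, -, -, 586, 993, -, -]

1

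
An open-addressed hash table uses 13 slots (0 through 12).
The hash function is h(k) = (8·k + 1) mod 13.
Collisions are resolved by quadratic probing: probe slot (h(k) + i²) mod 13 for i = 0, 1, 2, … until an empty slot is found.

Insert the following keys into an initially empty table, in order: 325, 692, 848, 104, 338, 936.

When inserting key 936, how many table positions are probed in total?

325: h=1 -> slot 1
692: h=12 -> slot 12
848: h=12, probe 12,0 -> slot 0
104: h=1, probe 1,2 -> slot 2
338: h=1, probe 1,2,5 -> slot 5
936: h=1, probe 1,2,5,10 -> slot 10
Table: [848, 325, 104, —, —, 338, —, —, —, —, 936, —, 692]

4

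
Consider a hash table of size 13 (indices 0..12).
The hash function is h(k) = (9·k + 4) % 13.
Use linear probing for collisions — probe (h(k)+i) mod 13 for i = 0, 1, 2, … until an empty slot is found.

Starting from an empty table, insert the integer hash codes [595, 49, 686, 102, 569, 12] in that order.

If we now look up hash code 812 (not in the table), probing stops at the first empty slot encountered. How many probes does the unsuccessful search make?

Insert 595: h=3, slot 3 empty -> index 3.
Insert 49: h=3, slot 3 occupied -> index 4.
Insert 686: h=3, slots 3,4 occupied -> index 5.
Insert 102: h=12, slot 12 empty -> index 12.
Insert 569: h=3, slots 3,4,5 occupied -> index 6.
Insert 12: h=8, slot 8 empty -> index 8.
Table: [_, _, _, 595, 49, 686, 569, _, 12, _, _, _, 102]
Lookup 812: h=6, probe 6,7 → slot 7 empty, not found.

2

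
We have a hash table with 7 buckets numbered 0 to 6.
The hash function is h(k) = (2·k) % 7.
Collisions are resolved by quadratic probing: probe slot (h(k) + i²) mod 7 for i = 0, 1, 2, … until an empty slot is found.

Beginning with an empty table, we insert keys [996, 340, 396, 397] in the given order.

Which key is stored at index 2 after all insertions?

396

Insert 996: h=4, slot 4 empty -> index 4.
Insert 340: h=1, slot 1 empty -> index 1.
Insert 396: h=1, slot 1 occupied -> index 2.
Insert 397: h=3, slot 3 empty -> index 3.
Table: [., 340, 396, 397, 996, ., .]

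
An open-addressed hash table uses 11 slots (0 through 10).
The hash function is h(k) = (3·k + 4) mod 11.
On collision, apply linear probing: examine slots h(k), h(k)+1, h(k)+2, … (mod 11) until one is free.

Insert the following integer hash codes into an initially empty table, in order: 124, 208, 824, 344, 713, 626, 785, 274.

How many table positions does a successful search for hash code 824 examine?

3

124 hashes to 2; slot 2 is free -> place at 2.
208 hashes to 1; slot 1 is free -> place at 1.
824 hashes to 1; 1,2 taken -> place at 3.
344 hashes to 2; 2,3 taken -> place at 4.
713 hashes to 9; slot 9 is free -> place at 9.
626 hashes to 1; 1,2,3,4 taken -> place at 5.
785 hashes to 5; 5 taken -> place at 6.
274 hashes to 1; 1,2,3,4,5,6 taken -> place at 7.
Table: [—, 208, 124, 824, 344, 626, 785, 274, —, 713, —]
Lookup 824: h=1, probe 1,2,3 → found at 3.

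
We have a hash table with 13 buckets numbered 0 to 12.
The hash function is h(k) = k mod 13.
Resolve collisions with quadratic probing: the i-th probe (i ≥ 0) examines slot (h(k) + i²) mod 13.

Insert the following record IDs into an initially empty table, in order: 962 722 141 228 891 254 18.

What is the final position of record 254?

962: h=0 => slot 0
722: h=7 => slot 7
141: h=11 => slot 11
228: h=7, probe 7,8 => slot 8
891: h=7, probe 7,8,11,3 => slot 3
254: h=7, probe 7,8,11,3,10 => slot 10
18: h=5 => slot 5
Table: [962, ., ., 891, ., 18, ., 722, 228, ., 254, 141, .]

10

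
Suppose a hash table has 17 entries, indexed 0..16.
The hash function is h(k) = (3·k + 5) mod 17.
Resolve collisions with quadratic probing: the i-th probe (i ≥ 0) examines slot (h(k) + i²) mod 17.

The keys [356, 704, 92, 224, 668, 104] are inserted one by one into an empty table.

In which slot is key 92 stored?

356 hashes to 2; slot 2 is free => place at 2.
704 hashes to 9; slot 9 is free => place at 9.
92 hashes to 9; 9 taken => place at 10.
224 hashes to 14; slot 14 is free => place at 14.
668 hashes to 3; slot 3 is free => place at 3.
104 hashes to 11; slot 11 is free => place at 11.
Table: [∅, ∅, 356, 668, ∅, ∅, ∅, ∅, ∅, 704, 92, 104, ∅, ∅, 224, ∅, ∅]

10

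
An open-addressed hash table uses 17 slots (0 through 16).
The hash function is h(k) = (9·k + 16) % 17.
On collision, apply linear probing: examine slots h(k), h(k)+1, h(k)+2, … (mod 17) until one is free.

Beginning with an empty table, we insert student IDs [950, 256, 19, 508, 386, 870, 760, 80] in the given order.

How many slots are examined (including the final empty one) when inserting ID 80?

3

950: h=15 -> slot 15
256: h=8 -> slot 8
19: h=0 -> slot 0
508: h=15, probe 15,16 -> slot 16
386: h=5 -> slot 5
870: h=9 -> slot 9
760: h=5, probe 5,6 -> slot 6
80: h=5, probe 5,6,7 -> slot 7
Table: [19, —, —, —, —, 386, 760, 80, 256, 870, —, —, —, —, —, 950, 508]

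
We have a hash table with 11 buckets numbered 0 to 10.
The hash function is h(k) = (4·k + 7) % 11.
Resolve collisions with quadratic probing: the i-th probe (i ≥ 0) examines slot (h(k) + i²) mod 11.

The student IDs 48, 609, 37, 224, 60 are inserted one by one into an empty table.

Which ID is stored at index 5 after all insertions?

48: h=1 → slot 1
609: h=1, probe 1,2 → slot 2
37: h=1, probe 1,2,5 → slot 5
224: h=1, probe 1,2,5,10 → slot 10
60: h=5, probe 5,6 → slot 6
Table: [-, 48, 609, -, -, 37, 60, -, -, -, 224]

37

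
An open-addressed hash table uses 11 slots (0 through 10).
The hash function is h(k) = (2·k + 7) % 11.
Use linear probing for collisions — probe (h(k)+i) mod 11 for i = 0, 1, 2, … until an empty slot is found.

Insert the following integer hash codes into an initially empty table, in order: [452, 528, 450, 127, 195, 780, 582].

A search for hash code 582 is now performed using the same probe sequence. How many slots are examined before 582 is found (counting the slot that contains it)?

6

452: h=9 => slot 9
528: h=7 => slot 7
450: h=5 => slot 5
127: h=8 => slot 8
195: h=1 => slot 1
780: h=5, probe 5,6 => slot 6
582: h=5, probe 5,6,7,8,9,10 => slot 10
Table: [∅, 195, ∅, ∅, ∅, 450, 780, 528, 127, 452, 582]
Lookup 582: h=5, probe 5,6,7,8,9,10 → found at 10.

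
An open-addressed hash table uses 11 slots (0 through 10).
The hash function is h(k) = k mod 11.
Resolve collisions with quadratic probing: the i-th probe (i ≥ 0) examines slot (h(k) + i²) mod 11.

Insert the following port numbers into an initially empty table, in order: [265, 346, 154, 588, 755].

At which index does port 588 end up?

Insert 265: h=1, slot 1 empty -> index 1.
Insert 346: h=5, slot 5 empty -> index 5.
Insert 154: h=0, slot 0 empty -> index 0.
Insert 588: h=5, slot 5 occupied -> index 6.
Insert 755: h=7, slot 7 empty -> index 7.
Table: [154, 265, ∅, ∅, ∅, 346, 588, 755, ∅, ∅, ∅]

6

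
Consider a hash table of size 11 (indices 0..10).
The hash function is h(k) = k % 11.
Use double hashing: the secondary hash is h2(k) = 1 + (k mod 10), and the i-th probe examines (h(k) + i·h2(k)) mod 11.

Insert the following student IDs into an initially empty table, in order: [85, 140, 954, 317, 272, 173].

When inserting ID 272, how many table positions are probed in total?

2

Insert 85: h=8, slot 8 empty → index 8.
Insert 140: h=8, h2=1, slot 8 occupied → index 9.
Insert 954: h=8, h2=5, slot 8 occupied → index 2.
Insert 317: h=9, h2=8, slot 9 occupied → index 6.
Insert 272: h=8, h2=3, slot 8 occupied → index 0.
Insert 173: h=8, h2=4, slot 8 occupied → index 1.
Table: [272, 173, 954, _, _, _, 317, _, 85, 140, _]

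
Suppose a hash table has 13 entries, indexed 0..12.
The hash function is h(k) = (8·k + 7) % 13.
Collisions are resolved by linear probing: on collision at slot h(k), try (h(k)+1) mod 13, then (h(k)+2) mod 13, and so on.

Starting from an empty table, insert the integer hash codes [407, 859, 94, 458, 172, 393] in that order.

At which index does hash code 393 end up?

Insert 407: h=0, slot 0 empty -> index 0.
Insert 859: h=2, slot 2 empty -> index 2.
Insert 94: h=5, slot 5 empty -> index 5.
Insert 458: h=5, slot 5 occupied -> index 6.
Insert 172: h=5, slots 5,6 occupied -> index 7.
Insert 393: h=5, slots 5,6,7 occupied -> index 8.
Table: [407, ., 859, ., ., 94, 458, 172, 393, ., ., ., .]

8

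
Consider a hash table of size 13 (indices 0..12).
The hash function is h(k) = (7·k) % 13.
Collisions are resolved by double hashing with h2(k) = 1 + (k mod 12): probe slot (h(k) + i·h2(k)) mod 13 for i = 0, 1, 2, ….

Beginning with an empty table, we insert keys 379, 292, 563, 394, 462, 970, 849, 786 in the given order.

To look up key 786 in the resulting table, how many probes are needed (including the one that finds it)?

4

379 hashes to 1; slot 1 is free -> place at 1.
292 hashes to 3; slot 3 is free -> place at 3.
563 hashes to 2; slot 2 is free -> place at 2.
394 hashes to 2, h2=11; 2 taken -> place at 0.
462 hashes to 10; slot 10 is free -> place at 10.
970 hashes to 4; slot 4 is free -> place at 4.
849 hashes to 2, h2=10; 2 taken -> place at 12.
786 hashes to 3, h2=7; 3,10,4 taken -> place at 11.
Table: [394, 379, 563, 292, 970, _, _, _, _, _, 462, 786, 849]
Lookup 786: h=3, h2=7, probe 3,10,4,11 → found at 11.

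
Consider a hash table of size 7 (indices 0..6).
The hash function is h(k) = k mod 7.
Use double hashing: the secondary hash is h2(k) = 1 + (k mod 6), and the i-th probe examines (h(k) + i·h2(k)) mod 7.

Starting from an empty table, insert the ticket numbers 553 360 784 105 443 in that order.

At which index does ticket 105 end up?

553 hashes to 0; slot 0 is free -> place at 0.
360 hashes to 3; slot 3 is free -> place at 3.
784 hashes to 0, h2=5; 0 taken -> place at 5.
105 hashes to 0, h2=4; 0 taken -> place at 4.
443 hashes to 2; slot 2 is free -> place at 2.
Table: [553, ., 443, 360, 105, 784, .]

4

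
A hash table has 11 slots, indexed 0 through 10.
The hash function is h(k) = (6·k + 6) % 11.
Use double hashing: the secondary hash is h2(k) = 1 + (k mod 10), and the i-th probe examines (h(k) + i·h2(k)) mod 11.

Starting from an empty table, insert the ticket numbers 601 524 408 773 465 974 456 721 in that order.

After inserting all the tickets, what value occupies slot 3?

Insert 601: h=4, slot 4 empty → index 4.
Insert 524: h=4, h2=5, slot 4 occupied → index 9.
Insert 408: h=1, slot 1 empty → index 1.
Insert 773: h=2, slot 2 empty → index 2.
Insert 465: h=2, h2=6, slot 2 occupied → index 8.
Insert 974: h=9, h2=5, slot 9 occupied → index 3.
Insert 456: h=3, h2=7, slot 3 occupied → index 10.
Insert 721: h=9, h2=2, slot 9 occupied → index 0.
Table: [721, 408, 773, 974, 601, —, —, —, 465, 524, 456]

974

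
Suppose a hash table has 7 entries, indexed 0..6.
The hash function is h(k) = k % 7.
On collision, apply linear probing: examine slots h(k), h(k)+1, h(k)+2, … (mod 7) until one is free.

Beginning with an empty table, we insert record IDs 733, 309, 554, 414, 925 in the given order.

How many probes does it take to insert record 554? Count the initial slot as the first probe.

2

733: h=5 -> slot 5
309: h=1 -> slot 1
554: h=1, probe 1,2 -> slot 2
414: h=1, probe 1,2,3 -> slot 3
925: h=1, probe 1,2,3,4 -> slot 4
Table: [-, 309, 554, 414, 925, 733, -]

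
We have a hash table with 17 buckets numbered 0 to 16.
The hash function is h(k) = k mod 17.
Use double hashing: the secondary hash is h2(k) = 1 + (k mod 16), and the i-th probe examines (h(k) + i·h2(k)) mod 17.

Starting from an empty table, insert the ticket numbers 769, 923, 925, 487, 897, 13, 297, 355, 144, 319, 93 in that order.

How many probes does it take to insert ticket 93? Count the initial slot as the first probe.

3

Insert 769: h=4, slot 4 empty -> index 4.
Insert 923: h=5, slot 5 empty -> index 5.
Insert 925: h=7, slot 7 empty -> index 7.
Insert 487: h=11, slot 11 empty -> index 11.
Insert 897: h=13, slot 13 empty -> index 13.
Insert 13: h=13, h2=14, slot 13 occupied -> index 10.
Insert 297: h=8, slot 8 empty -> index 8.
Insert 355: h=15, slot 15 empty -> index 15.
Insert 144: h=8, h2=1, slot 8 occupied -> index 9.
Insert 319: h=13, h2=16, slot 13 occupied -> index 12.
Insert 93: h=8, h2=14, slots 8,5 occupied -> index 2.
Table: [-, -, 93, -, 769, 923, -, 925, 297, 144, 13, 487, 319, 897, -, 355, -]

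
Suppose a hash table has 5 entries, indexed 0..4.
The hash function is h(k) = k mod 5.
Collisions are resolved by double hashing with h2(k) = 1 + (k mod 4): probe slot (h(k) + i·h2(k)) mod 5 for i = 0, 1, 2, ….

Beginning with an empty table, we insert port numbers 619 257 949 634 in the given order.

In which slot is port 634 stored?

0

619 hashes to 4; slot 4 is free -> place at 4.
257 hashes to 2; slot 2 is free -> place at 2.
949 hashes to 4, h2=2; 4 taken -> place at 1.
634 hashes to 4, h2=3; 4,2 taken -> place at 0.
Table: [634, 949, 257, ∅, 619]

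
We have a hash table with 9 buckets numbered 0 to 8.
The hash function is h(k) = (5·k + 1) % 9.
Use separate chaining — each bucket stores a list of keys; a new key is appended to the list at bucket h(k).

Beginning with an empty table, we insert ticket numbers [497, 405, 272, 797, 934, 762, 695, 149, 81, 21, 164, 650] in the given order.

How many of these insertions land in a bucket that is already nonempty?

6

497 → bucket 2
405 → bucket 1
272 → bucket 2 (collision)
797 → bucket 8
934 → bucket 0
762 → bucket 4
695 → bucket 2 (collision)
149 → bucket 8 (collision)
81 → bucket 1 (collision)
21 → bucket 7
164 → bucket 2 (collision)
650 → bucket 2 (collision)
Final buckets:
0: 934
1: 405 -> 81
2: 497 -> 272 -> 695 -> 164 -> 650
3: —
4: 762
5: —
6: —
7: 21
8: 797 -> 149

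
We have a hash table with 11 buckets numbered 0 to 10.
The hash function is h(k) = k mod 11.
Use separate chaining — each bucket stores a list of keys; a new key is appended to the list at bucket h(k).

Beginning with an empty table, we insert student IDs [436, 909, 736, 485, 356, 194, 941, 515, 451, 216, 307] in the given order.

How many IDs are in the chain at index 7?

Insert 436: h=7, bucket 7 empty → new chain.
Insert 909: h=7, bucket 7 nonempty → append to chain.
Insert 736: h=10, bucket 10 empty → new chain.
Insert 485: h=1, bucket 1 empty → new chain.
Insert 356: h=4, bucket 4 empty → new chain.
Insert 194: h=7, bucket 7 nonempty → append to chain.
Insert 941: h=6, bucket 6 empty → new chain.
Insert 515: h=9, bucket 9 empty → new chain.
Insert 451: h=0, bucket 0 empty → new chain.
Insert 216: h=7, bucket 7 nonempty → append to chain.
Insert 307: h=10, bucket 10 nonempty → append to chain.
Final buckets:
0: 451
1: 485
2: —
3: —
4: 356
5: —
6: 941
7: 436 -> 909 -> 194 -> 216
8: —
9: 515
10: 736 -> 307

4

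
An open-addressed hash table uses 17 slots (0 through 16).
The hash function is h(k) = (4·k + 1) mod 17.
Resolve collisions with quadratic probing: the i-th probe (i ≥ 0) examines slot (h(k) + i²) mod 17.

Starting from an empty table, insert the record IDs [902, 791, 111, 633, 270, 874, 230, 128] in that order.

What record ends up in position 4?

111

902: h=5 → slot 5
791: h=3 → slot 3
111: h=3, probe 3,4 → slot 4
633: h=0 → slot 0
270: h=10 → slot 10
874: h=12 → slot 12
230: h=3, probe 3,4,7 → slot 7
128: h=3, probe 3,4,7,12,2 → slot 2
Table: [633, ., 128, 791, 111, 902, ., 230, ., ., 270, ., 874, ., ., ., .]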